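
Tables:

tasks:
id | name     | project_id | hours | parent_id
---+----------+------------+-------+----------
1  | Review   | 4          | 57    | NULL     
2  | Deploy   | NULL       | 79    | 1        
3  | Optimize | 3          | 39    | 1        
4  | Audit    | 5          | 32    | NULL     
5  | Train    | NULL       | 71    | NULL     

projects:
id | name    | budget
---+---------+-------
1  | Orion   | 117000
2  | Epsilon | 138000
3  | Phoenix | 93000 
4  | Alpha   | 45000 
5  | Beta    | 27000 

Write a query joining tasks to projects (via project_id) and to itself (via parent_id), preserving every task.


Two LEFT JOINs from the same base table tasks: one to projects via project_id, one to tasks itself via parent_id. Both are LEFT so every task is preserved.
Match against projects:
  - task 1 (Review): project_id=4 -> matches Alpha
  - task 2 (Deploy): project_id=NULL, no match -> kept with NULL
  - task 3 (Optimize): project_id=3 -> matches Phoenix
  - task 4 (Audit): project_id=5 -> matches Beta
  - task 5 (Train): project_id=NULL, no match -> kept with NULL
Match against tasks (self):
  - task 1 (Review): parent_id=NULL -> NULL
  - task 2 (Deploy): parent_id=1 -> Review
  - task 3 (Optimize): parent_id=1 -> Review
  - task 4 (Audit): parent_id=NULL -> NULL
  - task 5 (Train): parent_id=NULL -> NULL

SQL:
SELECT a.name, b.name AS project, c.name AS parent
FROM tasks a
LEFT JOIN projects b ON a.project_id = b.id
LEFT JOIN tasks c ON a.parent_id = c.id

Result:
name     | project | parent
---------+---------+-------
Review   | Alpha   | NULL  
Deploy   | NULL    | Review
Optimize | Phoenix | Review
Audit    | Beta    | NULL  
Train    | NULL    | NULL  


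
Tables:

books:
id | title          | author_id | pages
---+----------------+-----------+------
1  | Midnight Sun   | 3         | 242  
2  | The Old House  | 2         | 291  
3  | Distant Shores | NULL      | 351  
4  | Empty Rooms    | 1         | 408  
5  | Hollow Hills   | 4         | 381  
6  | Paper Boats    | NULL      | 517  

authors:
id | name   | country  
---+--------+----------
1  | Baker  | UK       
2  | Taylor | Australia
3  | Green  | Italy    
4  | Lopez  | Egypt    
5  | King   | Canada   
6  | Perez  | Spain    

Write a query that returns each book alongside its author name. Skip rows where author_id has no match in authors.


INNER JOIN keeps only books rows whose author_id matches an id in authors. Walk through each book:
  - book 1 (Midnight Sun): author_id=3 -> matches Green
  - book 2 (The Old House): author_id=2 -> matches Taylor
  - book 3 (Distant Shores): author_id=NULL, no match -> dropped
  - book 4 (Empty Rooms): author_id=1 -> matches Baker
  - book 5 (Hollow Hills): author_id=4 -> matches Lopez
  - book 6 (Paper Boats): author_id=NULL, no match -> dropped
So 2 of 6 rows are dropped.

SQL:
SELECT a.title, b.name AS author
FROM books a
INNER JOIN authors b ON a.author_id = b.id

Result:
title         | author
--------------+-------
Midnight Sun  | Green 
The Old House | Taylor
Empty Rooms   | Baker 
Hollow Hills  | Lopez 


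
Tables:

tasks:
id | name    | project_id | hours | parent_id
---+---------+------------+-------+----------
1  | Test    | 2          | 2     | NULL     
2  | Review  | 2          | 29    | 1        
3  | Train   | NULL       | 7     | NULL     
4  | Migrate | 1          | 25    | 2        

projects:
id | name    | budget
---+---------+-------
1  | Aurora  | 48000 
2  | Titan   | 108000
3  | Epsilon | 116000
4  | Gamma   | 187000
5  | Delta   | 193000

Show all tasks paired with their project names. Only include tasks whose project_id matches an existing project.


INNER JOIN keeps only tasks rows whose project_id matches an id in projects. Walk through each task:
  - task 1 (Test): project_id=2 -> matches Titan
  - task 2 (Review): project_id=2 -> matches Titan
  - task 3 (Train): project_id=NULL, no match -> dropped
  - task 4 (Migrate): project_id=1 -> matches Aurora
So 1 of 4 rows is dropped.

SQL:
SELECT a.name, b.name AS project
FROM tasks a
INNER JOIN projects b ON a.project_id = b.id

Result:
name    | project
--------+--------
Test    | Titan  
Review  | Titan  
Migrate | Aurora 


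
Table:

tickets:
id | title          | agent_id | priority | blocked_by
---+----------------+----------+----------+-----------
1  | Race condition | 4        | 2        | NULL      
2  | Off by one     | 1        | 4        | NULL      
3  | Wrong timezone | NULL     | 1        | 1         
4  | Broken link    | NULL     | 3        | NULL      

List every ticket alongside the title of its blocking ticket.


This is a self-join: tickets is joined to a second copy of itself, matching each row's blocked_by to another row's id. Use LEFT JOIN so rows with blocked_by=NULL are kept.
  - ticket 1 (Race condition): blocked_by=NULL -> NULL
  - ticket 2 (Off by one): blocked_by=NULL -> NULL
  - ticket 3 (Wrong timezone): blocked_by=1 -> Race condition
  - ticket 4 (Broken link): blocked_by=NULL -> NULL

SQL:
SELECT a.title AS item, b.title AS blocked_by
FROM tickets a
LEFT JOIN tickets b ON a.blocked_by = b.id

Result:
item           | blocked_by    
---------------+---------------
Race condition | NULL          
Off by one     | NULL          
Wrong timezone | Race condition
Broken link    | NULL          


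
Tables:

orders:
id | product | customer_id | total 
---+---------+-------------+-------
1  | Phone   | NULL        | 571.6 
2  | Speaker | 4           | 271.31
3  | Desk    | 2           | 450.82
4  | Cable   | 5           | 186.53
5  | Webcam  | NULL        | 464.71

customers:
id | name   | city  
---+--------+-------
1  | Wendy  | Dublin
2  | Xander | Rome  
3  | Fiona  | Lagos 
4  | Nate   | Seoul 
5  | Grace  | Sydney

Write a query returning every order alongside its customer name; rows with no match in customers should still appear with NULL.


LEFT JOIN keeps every row from orders (the left table); where customer_id has no match in customers, the customer columns become NULL. Walk through each order:
  - order 1 (Phone): customer_id=NULL, no match -> kept with NULL
  - order 2 (Speaker): customer_id=4 -> matches Nate
  - order 3 (Desk): customer_id=2 -> matches Xander
  - order 4 (Cable): customer_id=5 -> matches Grace
  - order 5 (Webcam): customer_id=NULL, no match -> kept with NULL
All 5 rows appear; 2 have NULL customer.

SQL:
SELECT a.product, b.name AS customer
FROM orders a
LEFT JOIN customers b ON a.customer_id = b.id

Result:
product | customer
--------+---------
Phone   | NULL    
Speaker | Nate    
Desk    | Xander  
Cable   | Grace   
Webcam  | NULL    


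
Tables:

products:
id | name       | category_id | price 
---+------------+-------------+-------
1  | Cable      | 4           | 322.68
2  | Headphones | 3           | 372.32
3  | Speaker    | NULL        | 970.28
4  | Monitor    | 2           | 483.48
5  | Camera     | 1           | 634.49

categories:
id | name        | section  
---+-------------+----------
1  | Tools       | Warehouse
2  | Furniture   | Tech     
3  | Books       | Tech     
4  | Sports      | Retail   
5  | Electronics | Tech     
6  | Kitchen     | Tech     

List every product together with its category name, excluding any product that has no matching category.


INNER JOIN keeps only products rows whose category_id matches an id in categories. Walk through each product:
  - product 1 (Cable): category_id=4 -> matches Sports
  - product 2 (Headphones): category_id=3 -> matches Books
  - product 3 (Speaker): category_id=NULL, no match -> dropped
  - product 4 (Monitor): category_id=2 -> matches Furniture
  - product 5 (Camera): category_id=1 -> matches Tools
So 1 of 5 rows is dropped.

SQL:
SELECT a.name, b.name AS category
FROM products a
INNER JOIN categories b ON a.category_id = b.id

Result:
name       | category 
-----------+----------
Cable      | Sports   
Headphones | Books    
Monitor    | Furniture
Camera     | Tools    


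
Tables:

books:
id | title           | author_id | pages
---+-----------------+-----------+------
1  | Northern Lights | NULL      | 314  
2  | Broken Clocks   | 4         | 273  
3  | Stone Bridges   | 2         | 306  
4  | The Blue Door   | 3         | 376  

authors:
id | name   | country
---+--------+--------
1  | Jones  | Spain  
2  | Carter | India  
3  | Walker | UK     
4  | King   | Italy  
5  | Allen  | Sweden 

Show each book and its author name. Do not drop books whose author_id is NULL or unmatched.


LEFT JOIN keeps every row from books (the left table); where author_id has no match in authors, the author columns become NULL. Walk through each book:
  - book 1 (Northern Lights): author_id=NULL, no match -> kept with NULL
  - book 2 (Broken Clocks): author_id=4 -> matches King
  - book 3 (Stone Bridges): author_id=2 -> matches Carter
  - book 4 (The Blue Door): author_id=3 -> matches Walker
All 4 rows appear; 1 has NULL author.

SQL:
SELECT a.title, b.name AS author
FROM books a
LEFT JOIN authors b ON a.author_id = b.id

Result:
title           | author
----------------+-------
Northern Lights | NULL  
Broken Clocks   | King  
Stone Bridges   | Carter
The Blue Door   | Walker


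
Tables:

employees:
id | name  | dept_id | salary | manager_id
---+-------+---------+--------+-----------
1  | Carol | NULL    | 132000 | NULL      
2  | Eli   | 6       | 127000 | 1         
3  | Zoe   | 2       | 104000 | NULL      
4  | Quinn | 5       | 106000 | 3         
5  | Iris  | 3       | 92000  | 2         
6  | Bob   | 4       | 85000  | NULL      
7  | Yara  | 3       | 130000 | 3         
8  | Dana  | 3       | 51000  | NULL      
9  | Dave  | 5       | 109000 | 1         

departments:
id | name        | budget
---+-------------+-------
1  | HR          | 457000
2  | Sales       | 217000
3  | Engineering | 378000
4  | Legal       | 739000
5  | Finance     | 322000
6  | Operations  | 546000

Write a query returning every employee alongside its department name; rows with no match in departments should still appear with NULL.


LEFT JOIN keeps every row from employees (the left table); where dept_id has no match in departments, the department columns become NULL. Walk through each employee:
  - employee 1 (Carol): dept_id=NULL, no match -> kept with NULL
  - employee 2 (Eli): dept_id=6 -> matches Operations
  - employee 3 (Zoe): dept_id=2 -> matches Sales
  - employee 4 (Quinn): dept_id=5 -> matches Finance
  - employee 5 (Iris): dept_id=3 -> matches Engineering
  - employee 6 (Bob): dept_id=4 -> matches Legal
  - employee 7 (Yara): dept_id=3 -> matches Engineering
  - employee 8 (Dana): dept_id=3 -> matches Engineering
  - employee 9 (Dave): dept_id=5 -> matches Finance
All 9 rows appear; 1 has NULL department.

SQL:
SELECT a.name, b.name AS department
FROM employees a
LEFT JOIN departments b ON a.dept_id = b.id

Result:
name  | department 
------+------------
Carol | NULL       
Eli   | Operations 
Zoe   | Sales      
Quinn | Finance    
Iris  | Engineering
Bob   | Legal      
Yara  | Engineering
Dana  | Engineering
Dave  | Finance    


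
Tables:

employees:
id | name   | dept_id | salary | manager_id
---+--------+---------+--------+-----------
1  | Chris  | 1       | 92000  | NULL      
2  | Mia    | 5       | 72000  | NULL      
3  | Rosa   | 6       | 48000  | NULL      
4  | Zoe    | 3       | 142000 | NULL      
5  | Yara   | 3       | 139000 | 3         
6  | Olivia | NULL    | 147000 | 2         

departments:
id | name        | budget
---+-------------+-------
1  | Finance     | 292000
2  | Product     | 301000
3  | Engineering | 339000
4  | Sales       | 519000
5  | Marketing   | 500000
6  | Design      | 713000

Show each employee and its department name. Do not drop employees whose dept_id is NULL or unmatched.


LEFT JOIN keeps every row from employees (the left table); where dept_id has no match in departments, the department columns become NULL. Walk through each employee:
  - employee 1 (Chris): dept_id=1 -> matches Finance
  - employee 2 (Mia): dept_id=5 -> matches Marketing
  - employee 3 (Rosa): dept_id=6 -> matches Design
  - employee 4 (Zoe): dept_id=3 -> matches Engineering
  - employee 5 (Yara): dept_id=3 -> matches Engineering
  - employee 6 (Olivia): dept_id=NULL, no match -> kept with NULL
All 6 rows appear; 1 has NULL department.

SQL:
SELECT a.name, b.name AS department
FROM employees a
LEFT JOIN departments b ON a.dept_id = b.id

Result:
name   | department 
-------+------------
Chris  | Finance    
Mia    | Marketing  
Rosa   | Design     
Zoe    | Engineering
Yara   | Engineering
Olivia | NULL       


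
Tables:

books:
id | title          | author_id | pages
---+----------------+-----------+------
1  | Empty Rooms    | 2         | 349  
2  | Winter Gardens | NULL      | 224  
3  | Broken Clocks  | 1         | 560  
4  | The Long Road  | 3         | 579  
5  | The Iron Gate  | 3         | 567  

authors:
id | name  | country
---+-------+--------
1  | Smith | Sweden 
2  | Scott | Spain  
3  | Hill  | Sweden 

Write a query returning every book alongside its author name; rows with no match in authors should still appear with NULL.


LEFT JOIN keeps every row from books (the left table); where author_id has no match in authors, the author columns become NULL. Walk through each book:
  - book 1 (Empty Rooms): author_id=2 -> matches Scott
  - book 2 (Winter Gardens): author_id=NULL, no match -> kept with NULL
  - book 3 (Broken Clocks): author_id=1 -> matches Smith
  - book 4 (The Long Road): author_id=3 -> matches Hill
  - book 5 (The Iron Gate): author_id=3 -> matches Hill
All 5 rows appear; 1 has NULL author.

SQL:
SELECT a.title, b.name AS author
FROM books a
LEFT JOIN authors b ON a.author_id = b.id

Result:
title          | author
---------------+-------
Empty Rooms    | Scott 
Winter Gardens | NULL  
Broken Clocks  | Smith 
The Long Road  | Hill  
The Iron Gate  | Hill  


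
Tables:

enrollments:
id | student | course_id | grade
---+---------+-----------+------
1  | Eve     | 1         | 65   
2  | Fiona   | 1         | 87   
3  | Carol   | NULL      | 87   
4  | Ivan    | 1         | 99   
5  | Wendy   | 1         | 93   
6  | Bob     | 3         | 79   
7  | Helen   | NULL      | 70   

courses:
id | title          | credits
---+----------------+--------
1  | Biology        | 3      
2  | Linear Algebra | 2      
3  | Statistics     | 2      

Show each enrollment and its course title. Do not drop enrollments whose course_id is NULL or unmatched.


LEFT JOIN keeps every row from enrollments (the left table); where course_id has no match in courses, the course columns become NULL. Walk through each enrollment:
  - enrollment 1 (Eve): course_id=1 -> matches Biology
  - enrollment 2 (Fiona): course_id=1 -> matches Biology
  - enrollment 3 (Carol): course_id=NULL, no match -> kept with NULL
  - enrollment 4 (Ivan): course_id=1 -> matches Biology
  - enrollment 5 (Wendy): course_id=1 -> matches Biology
  - enrollment 6 (Bob): course_id=3 -> matches Statistics
  - enrollment 7 (Helen): course_id=NULL, no match -> kept with NULL
All 7 rows appear; 2 have NULL course.

SQL:
SELECT a.student, b.title AS course
FROM enrollments a
LEFT JOIN courses b ON a.course_id = b.id

Result:
student | course    
--------+-----------
Eve     | Biology   
Fiona   | Biology   
Carol   | NULL      
Ivan    | Biology   
Wendy   | Biology   
Bob     | Statistics
Helen   | NULL      


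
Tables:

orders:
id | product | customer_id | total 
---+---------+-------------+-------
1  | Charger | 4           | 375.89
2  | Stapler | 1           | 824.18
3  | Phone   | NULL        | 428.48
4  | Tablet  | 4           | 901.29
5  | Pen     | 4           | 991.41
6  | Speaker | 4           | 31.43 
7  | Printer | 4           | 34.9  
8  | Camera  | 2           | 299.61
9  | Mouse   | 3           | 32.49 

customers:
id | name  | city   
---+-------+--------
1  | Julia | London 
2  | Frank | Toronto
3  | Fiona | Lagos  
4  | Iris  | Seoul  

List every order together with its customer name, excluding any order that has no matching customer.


INNER JOIN keeps only orders rows whose customer_id matches an id in customers. Walk through each order:
  - order 1 (Charger): customer_id=4 -> matches Iris
  - order 2 (Stapler): customer_id=1 -> matches Julia
  - order 3 (Phone): customer_id=NULL, no match -> dropped
  - order 4 (Tablet): customer_id=4 -> matches Iris
  - order 5 (Pen): customer_id=4 -> matches Iris
  - order 6 (Speaker): customer_id=4 -> matches Iris
  - order 7 (Printer): customer_id=4 -> matches Iris
  - order 8 (Camera): customer_id=2 -> matches Frank
  - order 9 (Mouse): customer_id=3 -> matches Fiona
So 1 of 9 rows is dropped.

SQL:
SELECT a.product, b.name AS customer
FROM orders a
INNER JOIN customers b ON a.customer_id = b.id

Result:
product | customer
--------+---------
Charger | Iris    
Stapler | Julia   
Tablet  | Iris    
Pen     | Iris    
Speaker | Iris    
Printer | Iris    
Camera  | Frank   
Mouse   | Fiona   


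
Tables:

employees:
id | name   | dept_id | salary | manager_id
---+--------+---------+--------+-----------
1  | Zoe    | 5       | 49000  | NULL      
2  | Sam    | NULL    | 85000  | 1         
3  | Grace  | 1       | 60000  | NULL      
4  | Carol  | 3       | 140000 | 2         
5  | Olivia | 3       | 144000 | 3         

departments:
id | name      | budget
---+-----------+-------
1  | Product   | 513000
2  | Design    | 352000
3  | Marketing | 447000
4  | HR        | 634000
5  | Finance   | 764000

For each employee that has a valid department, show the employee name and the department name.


INNER JOIN keeps only employees rows whose dept_id matches an id in departments. Walk through each employee:
  - employee 1 (Zoe): dept_id=5 -> matches Finance
  - employee 2 (Sam): dept_id=NULL, no match -> dropped
  - employee 3 (Grace): dept_id=1 -> matches Product
  - employee 4 (Carol): dept_id=3 -> matches Marketing
  - employee 5 (Olivia): dept_id=3 -> matches Marketing
So 1 of 5 rows is dropped.

SQL:
SELECT a.name, b.name AS department
FROM employees a
INNER JOIN departments b ON a.dept_id = b.id

Result:
name   | department
-------+-----------
Zoe    | Finance   
Grace  | Product   
Carol  | Marketing 
Olivia | Marketing 


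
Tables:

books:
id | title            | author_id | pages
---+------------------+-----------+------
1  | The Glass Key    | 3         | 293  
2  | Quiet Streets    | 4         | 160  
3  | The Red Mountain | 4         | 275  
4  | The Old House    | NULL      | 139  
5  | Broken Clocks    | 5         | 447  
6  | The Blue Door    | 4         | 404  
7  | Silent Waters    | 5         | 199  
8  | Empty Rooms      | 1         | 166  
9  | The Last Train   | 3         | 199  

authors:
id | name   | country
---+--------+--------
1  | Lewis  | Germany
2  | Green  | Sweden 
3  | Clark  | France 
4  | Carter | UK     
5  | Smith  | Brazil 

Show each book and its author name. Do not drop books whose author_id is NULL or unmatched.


LEFT JOIN keeps every row from books (the left table); where author_id has no match in authors, the author columns become NULL. Walk through each book:
  - book 1 (The Glass Key): author_id=3 -> matches Clark
  - book 2 (Quiet Streets): author_id=4 -> matches Carter
  - book 3 (The Red Mountain): author_id=4 -> matches Carter
  - book 4 (The Old House): author_id=NULL, no match -> kept with NULL
  - book 5 (Broken Clocks): author_id=5 -> matches Smith
  - book 6 (The Blue Door): author_id=4 -> matches Carter
  - book 7 (Silent Waters): author_id=5 -> matches Smith
  - book 8 (Empty Rooms): author_id=1 -> matches Lewis
  - book 9 (The Last Train): author_id=3 -> matches Clark
All 9 rows appear; 1 has NULL author.

SQL:
SELECT a.title, b.name AS author
FROM books a
LEFT JOIN authors b ON a.author_id = b.id

Result:
title            | author
-----------------+-------
The Glass Key    | Clark 
Quiet Streets    | Carter
The Red Mountain | Carter
The Old House    | NULL  
Broken Clocks    | Smith 
The Blue Door    | Carter
Silent Waters    | Smith 
Empty Rooms      | Lewis 
The Last Train   | Clark 


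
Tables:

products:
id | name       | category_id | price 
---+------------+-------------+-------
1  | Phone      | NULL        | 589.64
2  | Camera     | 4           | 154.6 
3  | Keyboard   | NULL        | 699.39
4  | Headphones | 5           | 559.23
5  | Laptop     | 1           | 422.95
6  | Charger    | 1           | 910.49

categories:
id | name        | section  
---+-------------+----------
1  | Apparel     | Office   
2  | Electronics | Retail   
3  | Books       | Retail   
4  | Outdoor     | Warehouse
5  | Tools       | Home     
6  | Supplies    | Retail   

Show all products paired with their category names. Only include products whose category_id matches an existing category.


INNER JOIN keeps only products rows whose category_id matches an id in categories. Walk through each product:
  - product 1 (Phone): category_id=NULL, no match -> dropped
  - product 2 (Camera): category_id=4 -> matches Outdoor
  - product 3 (Keyboard): category_id=NULL, no match -> dropped
  - product 4 (Headphones): category_id=5 -> matches Tools
  - product 5 (Laptop): category_id=1 -> matches Apparel
  - product 6 (Charger): category_id=1 -> matches Apparel
So 2 of 6 rows are dropped.

SQL:
SELECT a.name, b.name AS category
FROM products a
INNER JOIN categories b ON a.category_id = b.id

Result:
name       | category
-----------+---------
Camera     | Outdoor 
Headphones | Tools   
Laptop     | Apparel 
Charger    | Apparel 


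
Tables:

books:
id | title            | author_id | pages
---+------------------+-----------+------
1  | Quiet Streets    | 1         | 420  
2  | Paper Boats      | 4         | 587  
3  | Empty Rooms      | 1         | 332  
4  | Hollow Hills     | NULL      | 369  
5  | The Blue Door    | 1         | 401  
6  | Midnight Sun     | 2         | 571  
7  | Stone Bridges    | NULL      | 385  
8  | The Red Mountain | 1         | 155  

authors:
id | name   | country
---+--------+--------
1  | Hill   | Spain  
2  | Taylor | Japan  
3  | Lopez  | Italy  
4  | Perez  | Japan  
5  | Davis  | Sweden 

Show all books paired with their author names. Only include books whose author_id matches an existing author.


INNER JOIN keeps only books rows whose author_id matches an id in authors. Walk through each book:
  - book 1 (Quiet Streets): author_id=1 -> matches Hill
  - book 2 (Paper Boats): author_id=4 -> matches Perez
  - book 3 (Empty Rooms): author_id=1 -> matches Hill
  - book 4 (Hollow Hills): author_id=NULL, no match -> dropped
  - book 5 (The Blue Door): author_id=1 -> matches Hill
  - book 6 (Midnight Sun): author_id=2 -> matches Taylor
  - book 7 (Stone Bridges): author_id=NULL, no match -> dropped
  - book 8 (The Red Mountain): author_id=1 -> matches Hill
So 2 of 8 rows are dropped.

SQL:
SELECT a.title, b.name AS author
FROM books a
INNER JOIN authors b ON a.author_id = b.id

Result:
title            | author
-----------------+-------
Quiet Streets    | Hill  
Paper Boats      | Perez 
Empty Rooms      | Hill  
The Blue Door    | Hill  
Midnight Sun     | Taylor
The Red Mountain | Hill  


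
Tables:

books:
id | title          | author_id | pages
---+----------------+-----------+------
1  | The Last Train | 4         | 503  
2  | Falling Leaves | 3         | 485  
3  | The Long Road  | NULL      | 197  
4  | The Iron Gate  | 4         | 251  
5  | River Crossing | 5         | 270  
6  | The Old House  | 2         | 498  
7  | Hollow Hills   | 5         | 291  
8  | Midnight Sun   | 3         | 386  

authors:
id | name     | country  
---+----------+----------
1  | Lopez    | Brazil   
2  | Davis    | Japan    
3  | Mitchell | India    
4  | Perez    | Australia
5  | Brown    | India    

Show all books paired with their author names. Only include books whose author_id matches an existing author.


INNER JOIN keeps only books rows whose author_id matches an id in authors. Walk through each book:
  - book 1 (The Last Train): author_id=4 -> matches Perez
  - book 2 (Falling Leaves): author_id=3 -> matches Mitchell
  - book 3 (The Long Road): author_id=NULL, no match -> dropped
  - book 4 (The Iron Gate): author_id=4 -> matches Perez
  - book 5 (River Crossing): author_id=5 -> matches Brown
  - book 6 (The Old House): author_id=2 -> matches Davis
  - book 7 (Hollow Hills): author_id=5 -> matches Brown
  - book 8 (Midnight Sun): author_id=3 -> matches Mitchell
So 1 of 8 rows is dropped.

SQL:
SELECT a.title, b.name AS author
FROM books a
INNER JOIN authors b ON a.author_id = b.id

Result:
title          | author  
---------------+---------
The Last Train | Perez   
Falling Leaves | Mitchell
The Iron Gate  | Perez   
River Crossing | Brown   
The Old House  | Davis   
Hollow Hills   | Brown   
Midnight Sun   | Mitchell


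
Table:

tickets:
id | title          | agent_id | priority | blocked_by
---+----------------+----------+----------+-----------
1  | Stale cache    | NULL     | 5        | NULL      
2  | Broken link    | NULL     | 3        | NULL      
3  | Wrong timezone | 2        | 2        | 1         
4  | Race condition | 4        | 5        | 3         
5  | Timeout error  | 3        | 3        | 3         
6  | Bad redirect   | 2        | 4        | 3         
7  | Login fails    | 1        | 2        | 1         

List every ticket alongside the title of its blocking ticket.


This is a self-join: tickets is joined to a second copy of itself, matching each row's blocked_by to another row's id. Use LEFT JOIN so rows with blocked_by=NULL are kept.
  - ticket 1 (Stale cache): blocked_by=NULL -> NULL
  - ticket 2 (Broken link): blocked_by=NULL -> NULL
  - ticket 3 (Wrong timezone): blocked_by=1 -> Stale cache
  - ticket 4 (Race condition): blocked_by=3 -> Wrong timezone
  - ticket 5 (Timeout error): blocked_by=3 -> Wrong timezone
  - ticket 6 (Bad redirect): blocked_by=3 -> Wrong timezone
  - ticket 7 (Login fails): blocked_by=1 -> Stale cache

SQL:
SELECT a.title AS item, b.title AS blocked_by
FROM tickets a
LEFT JOIN tickets b ON a.blocked_by = b.id

Result:
item           | blocked_by    
---------------+---------------
Stale cache    | NULL          
Broken link    | NULL          
Wrong timezone | Stale cache   
Race condition | Wrong timezone
Timeout error  | Wrong timezone
Bad redirect   | Wrong timezone
Login fails    | Stale cache   


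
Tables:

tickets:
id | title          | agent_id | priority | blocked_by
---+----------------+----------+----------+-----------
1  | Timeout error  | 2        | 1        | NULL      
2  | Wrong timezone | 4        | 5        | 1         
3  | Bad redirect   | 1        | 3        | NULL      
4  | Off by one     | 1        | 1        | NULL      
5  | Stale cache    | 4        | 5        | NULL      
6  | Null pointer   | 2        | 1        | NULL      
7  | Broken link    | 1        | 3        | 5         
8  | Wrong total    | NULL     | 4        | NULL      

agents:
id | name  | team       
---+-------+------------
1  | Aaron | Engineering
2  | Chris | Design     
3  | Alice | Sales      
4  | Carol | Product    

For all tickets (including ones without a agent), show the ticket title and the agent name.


LEFT JOIN keeps every row from tickets (the left table); where agent_id has no match in agents, the agent columns become NULL. Walk through each ticket:
  - ticket 1 (Timeout error): agent_id=2 -> matches Chris
  - ticket 2 (Wrong timezone): agent_id=4 -> matches Carol
  - ticket 3 (Bad redirect): agent_id=1 -> matches Aaron
  - ticket 4 (Off by one): agent_id=1 -> matches Aaron
  - ticket 5 (Stale cache): agent_id=4 -> matches Carol
  - ticket 6 (Null pointer): agent_id=2 -> matches Chris
  - ticket 7 (Broken link): agent_id=1 -> matches Aaron
  - ticket 8 (Wrong total): agent_id=NULL, no match -> kept with NULL
All 8 rows appear; 1 has NULL agent.

SQL:
SELECT a.title, b.name AS agent
FROM tickets a
LEFT JOIN agents b ON a.agent_id = b.id

Result:
title          | agent
---------------+------
Timeout error  | Chris
Wrong timezone | Carol
Bad redirect   | Aaron
Off by one     | Aaron
Stale cache    | Carol
Null pointer   | Chris
Broken link    | Aaron
Wrong total    | NULL 


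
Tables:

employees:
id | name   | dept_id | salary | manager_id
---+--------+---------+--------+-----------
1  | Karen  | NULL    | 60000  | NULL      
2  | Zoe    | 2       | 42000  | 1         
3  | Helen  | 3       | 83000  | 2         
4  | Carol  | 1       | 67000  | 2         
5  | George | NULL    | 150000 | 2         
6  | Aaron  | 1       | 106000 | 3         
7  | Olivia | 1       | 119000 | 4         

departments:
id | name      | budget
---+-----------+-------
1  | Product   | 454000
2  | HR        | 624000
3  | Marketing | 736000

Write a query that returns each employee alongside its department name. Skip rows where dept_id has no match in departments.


INNER JOIN keeps only employees rows whose dept_id matches an id in departments. Walk through each employee:
  - employee 1 (Karen): dept_id=NULL, no match -> dropped
  - employee 2 (Zoe): dept_id=2 -> matches HR
  - employee 3 (Helen): dept_id=3 -> matches Marketing
  - employee 4 (Carol): dept_id=1 -> matches Product
  - employee 5 (George): dept_id=NULL, no match -> dropped
  - employee 6 (Aaron): dept_id=1 -> matches Product
  - employee 7 (Olivia): dept_id=1 -> matches Product
So 2 of 7 rows are dropped.

SQL:
SELECT a.name, b.name AS department
FROM employees a
INNER JOIN departments b ON a.dept_id = b.id

Result:
name   | department
-------+-----------
Zoe    | HR        
Helen  | Marketing 
Carol  | Product   
Aaron  | Product   
Olivia | Product   


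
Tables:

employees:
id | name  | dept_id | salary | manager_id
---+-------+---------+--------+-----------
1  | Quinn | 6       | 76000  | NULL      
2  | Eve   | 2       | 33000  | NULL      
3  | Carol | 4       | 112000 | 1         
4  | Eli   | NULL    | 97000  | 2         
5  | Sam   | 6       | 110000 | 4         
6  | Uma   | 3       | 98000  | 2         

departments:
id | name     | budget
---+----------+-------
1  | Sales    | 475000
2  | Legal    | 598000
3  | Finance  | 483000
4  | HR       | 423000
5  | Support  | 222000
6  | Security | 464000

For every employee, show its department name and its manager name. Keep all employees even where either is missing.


Two LEFT JOINs from the same base table employees: one to departments via dept_id, one to employees itself via manager_id. Both are LEFT so every employee is preserved.
Match against departments:
  - employee 1 (Quinn): dept_id=6 -> matches Security
  - employee 2 (Eve): dept_id=2 -> matches Legal
  - employee 3 (Carol): dept_id=4 -> matches HR
  - employee 4 (Eli): dept_id=NULL, no match -> kept with NULL
  - employee 5 (Sam): dept_id=6 -> matches Security
  - employee 6 (Uma): dept_id=3 -> matches Finance
Match against employees (self):
  - employee 1 (Quinn): manager_id=NULL -> NULL
  - employee 2 (Eve): manager_id=NULL -> NULL
  - employee 3 (Carol): manager_id=1 -> Quinn
  - employee 4 (Eli): manager_id=2 -> Eve
  - employee 5 (Sam): manager_id=4 -> Eli
  - employee 6 (Uma): manager_id=2 -> Eve

SQL:
SELECT a.name, b.name AS department, c.name AS manager
FROM employees a
LEFT JOIN departments b ON a.dept_id = b.id
LEFT JOIN employees c ON a.manager_id = c.id

Result:
name  | department | manager
------+------------+--------
Quinn | Security   | NULL   
Eve   | Legal      | NULL   
Carol | HR         | Quinn  
Eli   | NULL       | Eve    
Sam   | Security   | Eli    
Uma   | Finance    | Eve    


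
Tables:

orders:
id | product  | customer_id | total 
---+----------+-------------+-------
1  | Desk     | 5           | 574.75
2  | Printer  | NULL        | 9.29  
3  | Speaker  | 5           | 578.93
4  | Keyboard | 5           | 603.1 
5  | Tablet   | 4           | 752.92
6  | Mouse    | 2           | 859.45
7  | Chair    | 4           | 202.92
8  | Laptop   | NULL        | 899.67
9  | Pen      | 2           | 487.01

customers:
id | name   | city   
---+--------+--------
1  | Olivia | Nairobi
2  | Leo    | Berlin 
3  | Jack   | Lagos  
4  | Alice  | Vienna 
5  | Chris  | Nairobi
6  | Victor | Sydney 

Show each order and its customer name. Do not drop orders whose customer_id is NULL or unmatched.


LEFT JOIN keeps every row from orders (the left table); where customer_id has no match in customers, the customer columns become NULL. Walk through each order:
  - order 1 (Desk): customer_id=5 -> matches Chris
  - order 2 (Printer): customer_id=NULL, no match -> kept with NULL
  - order 3 (Speaker): customer_id=5 -> matches Chris
  - order 4 (Keyboard): customer_id=5 -> matches Chris
  - order 5 (Tablet): customer_id=4 -> matches Alice
  - order 6 (Mouse): customer_id=2 -> matches Leo
  - order 7 (Chair): customer_id=4 -> matches Alice
  - order 8 (Laptop): customer_id=NULL, no match -> kept with NULL
  - order 9 (Pen): customer_id=2 -> matches Leo
All 9 rows appear; 2 have NULL customer.

SQL:
SELECT a.product, b.name AS customer
FROM orders a
LEFT JOIN customers b ON a.customer_id = b.id

Result:
product  | customer
---------+---------
Desk     | Chris   
Printer  | NULL    
Speaker  | Chris   
Keyboard | Chris   
Tablet   | Alice   
Mouse    | Leo     
Chair    | Alice   
Laptop   | NULL    
Pen      | Leo     


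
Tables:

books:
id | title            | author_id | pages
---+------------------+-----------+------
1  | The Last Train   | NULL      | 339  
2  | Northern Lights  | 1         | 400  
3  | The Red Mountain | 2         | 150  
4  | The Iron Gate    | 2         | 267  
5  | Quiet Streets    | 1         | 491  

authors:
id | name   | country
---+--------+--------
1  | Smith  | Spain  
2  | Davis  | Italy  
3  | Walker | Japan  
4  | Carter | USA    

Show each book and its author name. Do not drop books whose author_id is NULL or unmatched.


LEFT JOIN keeps every row from books (the left table); where author_id has no match in authors, the author columns become NULL. Walk through each book:
  - book 1 (The Last Train): author_id=NULL, no match -> kept with NULL
  - book 2 (Northern Lights): author_id=1 -> matches Smith
  - book 3 (The Red Mountain): author_id=2 -> matches Davis
  - book 4 (The Iron Gate): author_id=2 -> matches Davis
  - book 5 (Quiet Streets): author_id=1 -> matches Smith
All 5 rows appear; 1 has NULL author.

SQL:
SELECT a.title, b.name AS author
FROM books a
LEFT JOIN authors b ON a.author_id = b.id

Result:
title            | author
-----------------+-------
The Last Train   | NULL  
Northern Lights  | Smith 
The Red Mountain | Davis 
The Iron Gate    | Davis 
Quiet Streets    | Smith 


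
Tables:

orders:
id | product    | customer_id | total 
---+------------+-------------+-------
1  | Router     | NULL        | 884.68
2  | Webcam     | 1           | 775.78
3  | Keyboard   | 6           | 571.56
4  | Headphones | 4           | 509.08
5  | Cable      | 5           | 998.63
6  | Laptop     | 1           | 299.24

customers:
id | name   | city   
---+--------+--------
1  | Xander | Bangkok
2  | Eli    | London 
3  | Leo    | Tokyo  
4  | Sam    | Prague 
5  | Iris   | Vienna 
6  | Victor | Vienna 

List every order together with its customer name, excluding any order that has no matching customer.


INNER JOIN keeps only orders rows whose customer_id matches an id in customers. Walk through each order:
  - order 1 (Router): customer_id=NULL, no match -> dropped
  - order 2 (Webcam): customer_id=1 -> matches Xander
  - order 3 (Keyboard): customer_id=6 -> matches Victor
  - order 4 (Headphones): customer_id=4 -> matches Sam
  - order 5 (Cable): customer_id=5 -> matches Iris
  - order 6 (Laptop): customer_id=1 -> matches Xander
So 1 of 6 rows is dropped.

SQL:
SELECT a.product, b.name AS customer
FROM orders a
INNER JOIN customers b ON a.customer_id = b.id

Result:
product    | customer
-----------+---------
Webcam     | Xander  
Keyboard   | Victor  
Headphones | Sam     
Cable      | Iris    
Laptop     | Xander  


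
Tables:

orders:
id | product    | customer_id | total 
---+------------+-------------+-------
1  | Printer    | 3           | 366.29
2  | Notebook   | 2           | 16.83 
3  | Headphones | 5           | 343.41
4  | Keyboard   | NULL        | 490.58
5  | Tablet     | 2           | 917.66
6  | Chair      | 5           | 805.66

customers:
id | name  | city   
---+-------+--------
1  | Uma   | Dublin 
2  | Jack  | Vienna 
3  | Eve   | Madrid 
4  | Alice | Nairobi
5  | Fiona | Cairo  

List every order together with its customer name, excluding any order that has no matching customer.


INNER JOIN keeps only orders rows whose customer_id matches an id in customers. Walk through each order:
  - order 1 (Printer): customer_id=3 -> matches Eve
  - order 2 (Notebook): customer_id=2 -> matches Jack
  - order 3 (Headphones): customer_id=5 -> matches Fiona
  - order 4 (Keyboard): customer_id=NULL, no match -> dropped
  - order 5 (Tablet): customer_id=2 -> matches Jack
  - order 6 (Chair): customer_id=5 -> matches Fiona
So 1 of 6 rows is dropped.

SQL:
SELECT a.product, b.name AS customer
FROM orders a
INNER JOIN customers b ON a.customer_id = b.id

Result:
product    | customer
-----------+---------
Printer    | Eve     
Notebook   | Jack    
Headphones | Fiona   
Tablet     | Jack    
Chair      | Fiona   


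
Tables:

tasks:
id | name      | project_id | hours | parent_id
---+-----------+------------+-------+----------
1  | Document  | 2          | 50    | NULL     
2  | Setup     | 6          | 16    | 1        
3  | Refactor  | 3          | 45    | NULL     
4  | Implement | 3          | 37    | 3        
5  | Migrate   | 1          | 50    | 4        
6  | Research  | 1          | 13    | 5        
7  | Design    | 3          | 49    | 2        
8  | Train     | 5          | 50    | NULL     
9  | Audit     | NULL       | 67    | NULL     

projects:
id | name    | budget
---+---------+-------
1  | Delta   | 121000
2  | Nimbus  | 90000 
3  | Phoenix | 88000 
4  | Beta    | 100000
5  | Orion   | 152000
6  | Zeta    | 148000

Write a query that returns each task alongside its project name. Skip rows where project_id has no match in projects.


INNER JOIN keeps only tasks rows whose project_id matches an id in projects. Walk through each task:
  - task 1 (Document): project_id=2 -> matches Nimbus
  - task 2 (Setup): project_id=6 -> matches Zeta
  - task 3 (Refactor): project_id=3 -> matches Phoenix
  - task 4 (Implement): project_id=3 -> matches Phoenix
  - task 5 (Migrate): project_id=1 -> matches Delta
  - task 6 (Research): project_id=1 -> matches Delta
  - task 7 (Design): project_id=3 -> matches Phoenix
  - task 8 (Train): project_id=5 -> matches Orion
  - task 9 (Audit): project_id=NULL, no match -> dropped
So 1 of 9 rows is dropped.

SQL:
SELECT a.name, b.name AS project
FROM tasks a
INNER JOIN projects b ON a.project_id = b.id

Result:
name      | project
----------+--------
Document  | Nimbus 
Setup     | Zeta   
Refactor  | Phoenix
Implement | Phoenix
Migrate   | Delta  
Research  | Delta  
Design    | Phoenix
Train     | Orion  


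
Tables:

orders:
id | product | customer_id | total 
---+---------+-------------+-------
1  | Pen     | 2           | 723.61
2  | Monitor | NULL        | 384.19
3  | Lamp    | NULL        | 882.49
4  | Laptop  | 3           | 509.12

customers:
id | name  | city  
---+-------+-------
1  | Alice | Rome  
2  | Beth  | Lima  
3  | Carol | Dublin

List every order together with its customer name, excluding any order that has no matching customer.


INNER JOIN keeps only orders rows whose customer_id matches an id in customers. Walk through each order:
  - order 1 (Pen): customer_id=2 -> matches Beth
  - order 2 (Monitor): customer_id=NULL, no match -> dropped
  - order 3 (Lamp): customer_id=NULL, no match -> dropped
  - order 4 (Laptop): customer_id=3 -> matches Carol
So 2 of 4 rows are dropped.

SQL:
SELECT a.product, b.name AS customer
FROM orders a
INNER JOIN customers b ON a.customer_id = b.id

Result:
product | customer
--------+---------
Pen     | Beth    
Laptop  | Carol   


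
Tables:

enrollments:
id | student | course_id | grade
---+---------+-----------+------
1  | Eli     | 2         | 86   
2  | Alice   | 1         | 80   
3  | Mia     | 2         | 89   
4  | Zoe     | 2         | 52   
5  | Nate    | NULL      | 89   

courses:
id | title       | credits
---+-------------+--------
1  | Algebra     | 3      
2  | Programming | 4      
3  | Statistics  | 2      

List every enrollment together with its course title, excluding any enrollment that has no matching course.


INNER JOIN keeps only enrollments rows whose course_id matches an id in courses. Walk through each enrollment:
  - enrollment 1 (Eli): course_id=2 -> matches Programming
  - enrollment 2 (Alice): course_id=1 -> matches Algebra
  - enrollment 3 (Mia): course_id=2 -> matches Programming
  - enrollment 4 (Zoe): course_id=2 -> matches Programming
  - enrollment 5 (Nate): course_id=NULL, no match -> dropped
So 1 of 5 rows is dropped.

SQL:
SELECT a.student, b.title AS course
FROM enrollments a
INNER JOIN courses b ON a.course_id = b.id

Result:
student | course     
--------+------------
Eli     | Programming
Alice   | Algebra    
Mia     | Programming
Zoe     | Programming
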